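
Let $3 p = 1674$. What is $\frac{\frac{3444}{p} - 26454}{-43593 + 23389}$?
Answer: $\frac{614912}{469743} \approx 1.309$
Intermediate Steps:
$p = 558$ ($p = \frac{1}{3} \cdot 1674 = 558$)
$\frac{\frac{3444}{p} - 26454}{-43593 + 23389} = \frac{\frac{3444}{558} - 26454}{-43593 + 23389} = \frac{3444 \cdot \frac{1}{558} - 26454}{-20204} = \left(\frac{574}{93} - 26454\right) \left(- \frac{1}{20204}\right) = \left(- \frac{2459648}{93}\right) \left(- \frac{1}{20204}\right) = \frac{614912}{469743}$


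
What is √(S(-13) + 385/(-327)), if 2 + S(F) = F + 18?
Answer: 2*√48723/327 ≈ 1.3500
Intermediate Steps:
S(F) = 16 + F (S(F) = -2 + (F + 18) = -2 + (18 + F) = 16 + F)
√(S(-13) + 385/(-327)) = √((16 - 13) + 385/(-327)) = √(3 + 385*(-1/327)) = √(3 - 385/327) = √(596/327) = 2*√48723/327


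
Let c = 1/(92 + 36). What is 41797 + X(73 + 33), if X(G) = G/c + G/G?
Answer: 55366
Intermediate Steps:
c = 1/128 ≈ 0.0078125
X(G) = 1 + 128*G (X(G) = G/(1/128) + G/G = G*128 + 1 = 128*G + 1 = 1 + 128*G)
41797 + X(73 + 33) = 41797 + (1 + 128*(73 + 33)) = 41797 + (1 + 128*106) = 41797 + (1 + 13568) = 41797 + 13569 = 55366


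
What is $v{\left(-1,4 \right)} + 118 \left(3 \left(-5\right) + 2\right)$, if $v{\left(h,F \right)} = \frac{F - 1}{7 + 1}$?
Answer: $- \frac{12269}{8} \approx -1533.6$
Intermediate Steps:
$v{\left(h,F \right)} = - \frac{1}{8} + \frac{F}{8}$ ($v{\left(h,F \right)} = \frac{-1 + F}{8} = \left(-1 + F\right) \frac{1}{8} = - \frac{1}{8} + \frac{F}{8}$)
$v{\left(-1,4 \right)} + 118 \left(3 \left(-5\right) + 2\right) = \left(- \frac{1}{8} + \frac{1}{8} \cdot 4\right) + 118 \left(3 \left(-5\right) + 2\right) = \left(- \frac{1}{8} + \frac{1}{2}\right) + 118 \left(-15 + 2\right) = \frac{3}{8} + 118 \left(-13\right) = \frac{3}{8} - 1534 = - \frac{12269}{8}$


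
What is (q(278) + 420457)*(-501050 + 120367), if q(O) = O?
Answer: -160166662005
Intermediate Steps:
(q(278) + 420457)*(-501050 + 120367) = (278 + 420457)*(-501050 + 120367) = 420735*(-380683) = -160166662005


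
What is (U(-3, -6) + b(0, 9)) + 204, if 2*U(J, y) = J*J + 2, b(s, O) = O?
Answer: 437/2 ≈ 218.50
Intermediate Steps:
U(J, y) = 1 + J²/2 (U(J, y) = (J*J + 2)/2 = (J² + 2)/2 = (2 + J²)/2 = 1 + J²/2)
(U(-3, -6) + b(0, 9)) + 204 = ((1 + (½)*(-3)²) + 9) + 204 = ((1 + (½)*9) + 9) + 204 = ((1 + 9/2) + 9) + 204 = (11/2 + 9) + 204 = 29/2 + 204 = 437/2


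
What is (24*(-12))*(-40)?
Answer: 11520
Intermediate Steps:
(24*(-12))*(-40) = -288*(-40) = 11520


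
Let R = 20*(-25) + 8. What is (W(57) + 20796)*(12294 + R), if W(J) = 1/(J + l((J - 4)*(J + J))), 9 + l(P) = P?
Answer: 35587987121/145 ≈ 2.4543e+8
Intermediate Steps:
l(P) = -9 + P
W(J) = 1/(-9 + J + 2*J*(-4 + J)) (W(J) = 1/(J + (-9 + (J - 4)*(J + J))) = 1/(J + (-9 + (-4 + J)*(2*J))) = 1/(J + (-9 + 2*J*(-4 + J))) = 1/(-9 + J + 2*J*(-4 + J)))
R = -492 (R = -500 + 8 = -492)
(W(57) + 20796)*(12294 + R) = (1/(-9 + 57 + 2*57*(-4 + 57)) + 20796)*(12294 - 492) = (1/(-9 + 57 + 2*57*53) + 20796)*11802 = (1/(-9 + 57 + 6042) + 20796)*11802 = (1/6090 + 20796)*11802 = (126647641/6090)*11802 = 35587987121/145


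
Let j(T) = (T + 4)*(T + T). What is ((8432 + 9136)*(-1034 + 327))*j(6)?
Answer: -1490469120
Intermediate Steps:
j(T) = 2*T*(4 + T) (j(T) = (4 + T)*(2*T) = 2*T*(4 + T))
((8432 + 9136)*(-1034 + 327))*j(6) = ((8432 + 9136)*(-1034 + 327))*(2*6*(4 + 6)) = (17568*(-707))*(2*6*10) = -12420576*120 = -1490469120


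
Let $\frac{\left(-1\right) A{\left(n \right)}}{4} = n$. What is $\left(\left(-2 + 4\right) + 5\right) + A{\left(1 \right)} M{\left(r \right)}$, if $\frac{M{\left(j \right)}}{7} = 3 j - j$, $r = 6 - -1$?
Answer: $-385$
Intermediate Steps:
$A{\left(n \right)} = - 4 n$
$r = 7$ ($r = 6 + 1 = 7$)
$M{\left(j \right)} = 14 j$ ($M{\left(j \right)} = 7 \left(3 j - j\right) = 7 \cdot 2 j = 14 j$)
$\left(\left(-2 + 4\right) + 5\right) + A{\left(1 \right)} M{\left(r \right)} = \left(\left(-2 + 4\right) + 5\right) + \left(-4\right) 1 \cdot 14 \cdot 7 = \left(2 + 5\right) - 392 = 7 - 392 = -385$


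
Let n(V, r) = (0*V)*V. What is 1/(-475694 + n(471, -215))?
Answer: -1/475694 ≈ -2.1022e-6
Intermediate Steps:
n(V, r) = 0 (n(V, r) = 0*V = 0)
1/(-475694 + n(471, -215)) = 1/(-475694 + 0) = 1/(-475694) = -1/475694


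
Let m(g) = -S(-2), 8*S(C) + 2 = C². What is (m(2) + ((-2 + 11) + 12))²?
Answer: 6889/16 ≈ 430.56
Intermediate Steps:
S(C) = -¼ + C²/8
m(g) = -¼ (m(g) = -(-¼ + (⅛)*(-2)²) = -(-¼ + (⅛)*4) = -(-¼ + ½) = -1*¼ = -¼)
(m(2) + ((-2 + 11) + 12))² = (-¼ + ((-2 + 11) + 12))² = (-¼ + (9 + 12))² = (-¼ + 21)² = (83/4)² = 6889/16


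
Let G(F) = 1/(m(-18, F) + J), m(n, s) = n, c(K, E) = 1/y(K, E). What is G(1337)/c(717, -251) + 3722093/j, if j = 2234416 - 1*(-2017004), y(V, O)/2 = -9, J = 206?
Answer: 155806981/199816740 ≈ 0.77975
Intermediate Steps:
y(V, O) = -18 (y(V, O) = 2*(-9) = -18)
c(K, E) = -1/18 (c(K, E) = 1/(-18) = -1/18)
j = 4251420 (j = 2234416 + 2017004 = 4251420)
G(F) = 1/188 (G(F) = 1/(-18 + 206) = 1/188)
G(1337)/c(717, -251) + 3722093/j = 1/(188*(-1/18)) + 3722093/4251420 = (1/188)*(-18) + 3722093*(1/4251420) = -9/94 + 3722093/4251420 = 155806981/199816740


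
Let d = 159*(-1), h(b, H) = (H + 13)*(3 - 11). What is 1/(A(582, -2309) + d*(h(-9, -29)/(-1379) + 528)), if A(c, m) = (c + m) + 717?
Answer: -1379/117142246 ≈ -1.1772e-5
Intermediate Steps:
h(b, H) = -104 - 8*H (h(b, H) = (13 + H)*(-8) = -104 - 8*H)
A(c, m) = 717 + c + m
d = -159
1/(A(582, -2309) + d*(h(-9, -29)/(-1379) + 528)) = 1/((717 + 582 - 2309) - 159*((-104 - 8*(-29))/(-1379) + 528)) = 1/(-1010 - 159*((-104 + 232)*(-1/1379) + 528)) = 1/(-1010 - 159*(128*(-1/1379) + 528)) = 1/(-1010 - 159*(-128/1379 + 528)) = 1/(-1010 - 159*727984/1379) = 1/(-1010 - 115749456/1379) = 1/(-117142246/1379) = -1379/117142246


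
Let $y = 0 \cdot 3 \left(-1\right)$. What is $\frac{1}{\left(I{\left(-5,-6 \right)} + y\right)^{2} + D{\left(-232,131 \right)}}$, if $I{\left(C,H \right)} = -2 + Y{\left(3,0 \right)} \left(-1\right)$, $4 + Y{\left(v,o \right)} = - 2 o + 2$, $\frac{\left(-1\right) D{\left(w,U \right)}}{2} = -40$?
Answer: $\frac{1}{80} \approx 0.0125$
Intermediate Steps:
$D{\left(w,U \right)} = 80$ ($D{\left(w,U \right)} = \left(-2\right) \left(-40\right) = 80$)
$Y{\left(v,o \right)} = -2 - 2 o$ ($Y{\left(v,o \right)} = -4 - \left(-2 + 2 o\right) = -2 - 2 o$)
$y = 0$ ($y = 0 \left(-1\right) = 0$)
$I{\left(C,H \right)} = 0$ ($I{\left(C,H \right)} = -2 + \left(-2 - 0\right) \left(-1\right) = -2 + \left(-2 + 0\right) \left(-1\right) = -2 - -2 = -2 + 2 = 0$)
$\frac{1}{\left(I{\left(-5,-6 \right)} + y\right)^{2} + D{\left(-232,131 \right)}} = \frac{1}{\left(0 + 0\right)^{2} + 80} = \frac{1}{0^{2} + 80} = \frac{1}{0 + 80} = \frac{1}{80}$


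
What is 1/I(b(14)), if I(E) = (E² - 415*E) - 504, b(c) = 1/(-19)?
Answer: -361/174058 ≈ -0.0020740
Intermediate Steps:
b(c) = -1/19
I(E) = -504 + E² - 415*E
1/I(b(14)) = 1/(-504 + (-1/19)² - 415*(-1/19)) = 1/(-504 + 1/361 + 415/19) = 1/(-174058/361) = -361/174058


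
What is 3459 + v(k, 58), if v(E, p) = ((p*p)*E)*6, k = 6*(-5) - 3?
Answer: -662613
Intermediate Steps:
k = -33 (k = -30 - 3 = -33)
v(E, p) = 6*E*p² (v(E, p) = (p²*E)*6 = (E*p²)*6 = 6*E*p²)
3459 + v(k, 58) = 3459 + 6*(-33)*58² = 3459 + 6*(-33)*3364 = 3459 - 666072 = -662613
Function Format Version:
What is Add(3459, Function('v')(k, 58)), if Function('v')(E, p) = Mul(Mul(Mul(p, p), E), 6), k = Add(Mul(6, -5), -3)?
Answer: -662613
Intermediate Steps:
k = -33 (k = Add(-30, -3) = -33)
Function('v')(E, p) = Mul(6, E, Pow(p, 2)) (Function('v')(E, p) = Mul(Mul(Pow(p, 2), E), 6) = Mul(Mul(E, Pow(p, 2)), 6) = Mul(6, E, Pow(p, 2)))
Add(3459, Function('v')(k, 58)) = Add(3459, Mul(6, -33, Pow(58, 2))) = Add(3459, Mul(6, -33, 3364)) = Add(3459, -666072) = -662613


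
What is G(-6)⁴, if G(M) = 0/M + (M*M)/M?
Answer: 1296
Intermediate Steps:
G(M) = M (G(M) = 0 + M²/M = 0 + M = M)
G(-6)⁴ = (-6)⁴ = 1296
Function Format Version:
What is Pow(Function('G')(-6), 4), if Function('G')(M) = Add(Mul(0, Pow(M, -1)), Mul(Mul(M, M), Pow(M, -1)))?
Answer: 1296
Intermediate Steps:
Function('G')(M) = M (Function('G')(M) = Add(0, Mul(Pow(M, 2), Pow(M, -1))) = Add(0, M) = M)
Pow(Function('G')(-6), 4) = Pow(-6, 4) = 1296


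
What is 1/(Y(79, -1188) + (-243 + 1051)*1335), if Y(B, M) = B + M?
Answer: 1/1077571 ≈ 9.2801e-7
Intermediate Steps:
1/(Y(79, -1188) + (-243 + 1051)*1335) = 1/((79 - 1188) + (-243 + 1051)*1335) = 1/(-1109 + 808*1335) = 1/(-1109 + 1078680) = 1/1077571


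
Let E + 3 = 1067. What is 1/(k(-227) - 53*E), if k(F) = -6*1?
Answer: -1/56398 ≈ -1.7731e-5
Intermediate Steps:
E = 1064 (E = -3 + 1067 = 1064)
k(F) = -6
1/(k(-227) - 53*E) = 1/(-6 - 53*1064) = 1/(-6 - 56392) = 1/(-56398) = -1/56398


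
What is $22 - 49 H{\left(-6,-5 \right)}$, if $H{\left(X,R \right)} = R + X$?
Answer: $561$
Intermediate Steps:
$22 - 49 H{\left(-6,-5 \right)} = 22 - 49 \left(-5 - 6\right) = 22 - -539 = 22 + 539 = 561$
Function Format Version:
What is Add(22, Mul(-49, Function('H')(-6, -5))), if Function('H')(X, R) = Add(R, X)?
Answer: 561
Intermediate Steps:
Add(22, Mul(-49, Function('H')(-6, -5))) = Add(22, Mul(-49, Add(-5, -6))) = Add(22, Mul(-49, -11)) = Add(22, 539) = 561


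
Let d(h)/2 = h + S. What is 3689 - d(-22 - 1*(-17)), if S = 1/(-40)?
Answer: 73981/20 ≈ 3699.1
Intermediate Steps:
S = -1/40 ≈ -0.025000
d(h) = -1/20 + 2*h (d(h) = 2*(h - 1/40) = 2*(-1/40 + h) = -1/20 + 2*h)
3689 - d(-22 - 1*(-17)) = 3689 - (-1/20 + 2*(-22 - 1*(-17))) = 3689 - (-1/20 + 2*(-22 + 17)) = 3689 - (-1/20 + 2*(-5)) = 3689 - (-1/20 - 10) = 3689 - 1*(-201/20) = 3689 + 201/20 = 73981/20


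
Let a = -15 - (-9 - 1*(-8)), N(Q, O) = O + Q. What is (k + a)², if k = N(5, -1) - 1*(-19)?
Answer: 81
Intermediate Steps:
a = -14 (a = -15 - (-9 + 8) = -15 - 1*(-1) = -15 + 1 = -14)
k = 23 (k = (-1 + 5) - 1*(-19) = 4 + 19 = 23)
(k + a)² = (23 - 14)² = 9² = 81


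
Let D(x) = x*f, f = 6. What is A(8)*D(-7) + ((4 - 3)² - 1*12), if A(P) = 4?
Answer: -179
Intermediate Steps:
D(x) = 6*x (D(x) = x*6 = 6*x)
A(8)*D(-7) + ((4 - 3)² - 1*12) = 4*(6*(-7)) + ((4 - 3)² - 1*12) = 4*(-42) + (1² - 12) = -168 + (1 - 12) = -168 - 11 = -179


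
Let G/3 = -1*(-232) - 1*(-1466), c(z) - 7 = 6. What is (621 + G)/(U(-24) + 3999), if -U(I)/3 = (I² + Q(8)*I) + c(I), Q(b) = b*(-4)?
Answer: -635/8 ≈ -79.375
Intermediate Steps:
Q(b) = -4*b
c(z) = 13 (c(z) = 7 + 6 = 13)
G = 5094 (G = 3*(-1*(-232) - 1*(-1466)) = 3*(232 + 1466) = 3*1698 = 5094)
U(I) = -39 - 3*I² + 96*I (U(I) = -3*((I² + (-4*8)*I) + 13) = -3*((I² - 32*I) + 13) = -3*(13 + I² - 32*I) = -39 - 3*I² + 96*I)
(621 + G)/(U(-24) + 3999) = (621 + 5094)/((-39 - 3*(-24)² + 96*(-24)) + 3999) = 5715/((-39 - 3*576 - 2304) + 3999) = 5715/((-39 - 1728 - 2304) + 3999) = 5715/(-4071 + 3999) = 5715/(-72) = 5715*(-1/72) = -635/8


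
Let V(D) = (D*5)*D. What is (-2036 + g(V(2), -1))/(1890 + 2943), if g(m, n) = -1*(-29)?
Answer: -223/537 ≈ -0.41527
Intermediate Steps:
V(D) = 5*D**2 (V(D) = (5*D)*D = 5*D**2)
g(m, n) = 29
(-2036 + g(V(2), -1))/(1890 + 2943) = (-2036 + 29)/(1890 + 2943) = -2007/4833 = -2007*1/4833 = -223/537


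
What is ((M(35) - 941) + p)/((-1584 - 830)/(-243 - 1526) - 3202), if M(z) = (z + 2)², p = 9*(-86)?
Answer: 306037/2830962 ≈ 0.10810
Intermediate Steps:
p = -774
M(z) = (2 + z)²
((M(35) - 941) + p)/((-1584 - 830)/(-243 - 1526) - 3202) = (((2 + 35)² - 941) - 774)/((-1584 - 830)/(-243 - 1526) - 3202) = ((37² - 941) - 774)/(-2414/(-1769) - 3202) = ((1369 - 941) - 774)/(-2414*(-1/1769) - 3202) = (428 - 774)/(2414/1769 - 3202) = -346/(-5661924/1769) = -346*(-1769/5661924) = 306037/2830962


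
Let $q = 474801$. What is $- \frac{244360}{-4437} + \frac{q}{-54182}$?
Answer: $\frac{11133221483}{240405534} \approx 46.31$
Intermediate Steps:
$- \frac{244360}{-4437} + \frac{q}{-54182} = - \frac{244360}{-4437} + \frac{474801}{-54182} = \left(-244360\right) \left(- \frac{1}{4437}\right) + 474801 \left(- \frac{1}{54182}\right) = \frac{244360}{4437} - \frac{474801}{54182} = \frac{11133221483}{240405534}$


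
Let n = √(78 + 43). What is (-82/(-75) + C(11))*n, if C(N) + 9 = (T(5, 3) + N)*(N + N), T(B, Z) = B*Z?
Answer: 465377/75 ≈ 6205.0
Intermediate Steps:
n = 11 (n = √121 = 11)
C(N) = -9 + 2*N*(15 + N) (C(N) = -9 + (5*3 + N)*(N + N) = -9 + (15 + N)*(2*N) = -9 + 2*N*(15 + N))
(-82/(-75) + C(11))*n = (-82/(-75) + (-9 + 2*11² + 30*11))*11 = (-82*(-1/75) + (-9 + 2*121 + 330))*11 = (82/75 + (-9 + 242 + 330))*11 = (82/75 + 563)*11 = (42307/75)*11 = 465377/75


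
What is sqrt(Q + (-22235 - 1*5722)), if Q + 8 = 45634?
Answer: sqrt(17669) ≈ 132.92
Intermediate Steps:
Q = 45626 (Q = -8 + 45634 = 45626)
sqrt(Q + (-22235 - 1*5722)) = sqrt(45626 + (-22235 - 1*5722)) = sqrt(45626 + (-22235 - 5722)) = sqrt(45626 - 27957) = sqrt(17669)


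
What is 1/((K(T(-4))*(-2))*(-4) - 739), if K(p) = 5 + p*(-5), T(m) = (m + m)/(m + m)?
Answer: -1/739 ≈ -0.0013532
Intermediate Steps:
T(m) = 1 (T(m) = (2*m)/((2*m)) = (2*m)*(1/(2*m)) = 1)
K(p) = 5 - 5*p
1/((K(T(-4))*(-2))*(-4) - 739) = 1/(((5 - 5*1)*(-2))*(-4) - 739) = 1/(((5 - 5)*(-2))*(-4) - 739) = 1/((0*(-2))*(-4) - 739) = 1/(0*(-4) - 739) = 1/(0 - 739) = 1/(-739) = -1/739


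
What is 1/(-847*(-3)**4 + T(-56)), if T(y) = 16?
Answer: -1/68591 ≈ -1.4579e-5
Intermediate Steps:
1/(-847*(-3)**4 + T(-56)) = 1/(-847*(-3)**4 + 16) = 1/(-847*81 + 16) = 1/(-68607 + 16) = 1/(-68591) = -1/68591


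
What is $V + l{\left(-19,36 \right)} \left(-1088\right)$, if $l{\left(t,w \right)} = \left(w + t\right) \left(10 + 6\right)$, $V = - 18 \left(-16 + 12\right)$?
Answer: $-295864$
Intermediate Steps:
$V = 72$ ($V = \left(-18\right) \left(-4\right) = 72$)
$l{\left(t,w \right)} = 16 t + 16 w$ ($l{\left(t,w \right)} = \left(t + w\right) 16 = 16 t + 16 w$)
$V + l{\left(-19,36 \right)} \left(-1088\right) = 72 + \left(16 \left(-19\right) + 16 \cdot 36\right) \left(-1088\right) = 72 + \left(-304 + 576\right) \left(-1088\right) = 72 + 272 \left(-1088\right) = 72 - 295936 = -295864$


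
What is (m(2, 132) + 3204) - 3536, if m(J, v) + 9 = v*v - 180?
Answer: 16903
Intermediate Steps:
m(J, v) = -189 + v**2 (m(J, v) = -9 + (v*v - 180) = -9 + (v**2 - 180) = -9 + (-180 + v**2) = -189 + v**2)
(m(2, 132) + 3204) - 3536 = ((-189 + 132**2) + 3204) - 3536 = ((-189 + 17424) + 3204) - 3536 = (17235 + 3204) - 3536 = 20439 - 3536 = 16903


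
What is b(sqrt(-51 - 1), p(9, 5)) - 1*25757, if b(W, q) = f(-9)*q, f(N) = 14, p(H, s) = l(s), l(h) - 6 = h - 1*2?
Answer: -25631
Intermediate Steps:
l(h) = 4 + h (l(h) = 6 + (h - 1*2) = 6 + (h - 2) = 6 + (-2 + h) = 4 + h)
p(H, s) = 4 + s
b(W, q) = 14*q
b(sqrt(-51 - 1), p(9, 5)) - 1*25757 = 14*(4 + 5) - 1*25757 = 14*9 - 25757 = 126 - 25757 = -25631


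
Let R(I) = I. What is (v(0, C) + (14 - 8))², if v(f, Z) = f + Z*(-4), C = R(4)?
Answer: 100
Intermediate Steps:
C = 4
v(f, Z) = f - 4*Z
(v(0, C) + (14 - 8))² = ((0 - 4*4) + (14 - 8))² = ((0 - 16) + 6)² = (-16 + 6)² = (-10)² = 100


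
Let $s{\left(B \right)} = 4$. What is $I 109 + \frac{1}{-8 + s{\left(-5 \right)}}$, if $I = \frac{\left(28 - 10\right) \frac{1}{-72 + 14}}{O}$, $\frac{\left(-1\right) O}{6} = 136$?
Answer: $- \frac{1645}{7888} \approx -0.20854$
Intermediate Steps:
$O = -816$ ($O = \left(-6\right) 136 = -816$)
$I = \frac{3}{7888}$ ($I = \frac{\left(28 - 10\right) \frac{1}{-72 + 14}}{-816} = \frac{18}{-58} \left(- \frac{1}{816}\right) = 18 \left(- \frac{1}{58}\right) \left(- \frac{1}{816}\right) = \left(- \frac{9}{29}\right) \left(- \frac{1}{816}\right) = \frac{3}{7888} \approx 0.00038032$)
$I 109 + \frac{1}{-8 + s{\left(-5 \right)}} = \frac{3}{7888} \cdot 109 + \frac{1}{-8 + 4} = \frac{327}{7888} + \frac{1}{-4} = \frac{327}{7888} - \frac{1}{4} = - \frac{1645}{7888}$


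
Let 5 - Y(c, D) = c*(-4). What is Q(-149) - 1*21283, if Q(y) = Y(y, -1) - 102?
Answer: -21976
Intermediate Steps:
Y(c, D) = 5 + 4*c (Y(c, D) = 5 - c*(-4) = 5 - (-4)*c = 5 + 4*c)
Q(y) = -97 + 4*y (Q(y) = (5 + 4*y) - 102 = -97 + 4*y)
Q(-149) - 1*21283 = (-97 + 4*(-149)) - 1*21283 = (-97 - 596) - 21283 = -693 - 21283 = -21976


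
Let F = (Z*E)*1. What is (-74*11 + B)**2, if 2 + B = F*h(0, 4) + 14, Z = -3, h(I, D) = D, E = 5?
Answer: 743044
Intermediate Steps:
F = -15 (F = -3*5*1 = -15*1 = -15)
B = -48 (B = -2 + (-15*4 + 14) = -2 + (-60 + 14) = -2 - 46 = -48)
(-74*11 + B)**2 = (-74*11 - 48)**2 = (-814 - 48)**2 = (-862)**2 = 743044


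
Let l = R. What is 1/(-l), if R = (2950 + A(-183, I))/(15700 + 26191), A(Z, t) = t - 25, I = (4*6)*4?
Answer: -41891/3021 ≈ -13.867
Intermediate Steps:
I = 96 (I = 24*4 = 96)
A(Z, t) = -25 + t
R = 3021/41891 (R = (2950 + (-25 + 96))/(15700 + 26191) = (2950 + 71)/41891 = 3021*(1/41891) = 3021/41891 ≈ 0.072116)
l = 3021/41891 ≈ 0.072116
1/(-l) = 1/(-1*3021/41891) = 1/(-3021/41891) = -41891/3021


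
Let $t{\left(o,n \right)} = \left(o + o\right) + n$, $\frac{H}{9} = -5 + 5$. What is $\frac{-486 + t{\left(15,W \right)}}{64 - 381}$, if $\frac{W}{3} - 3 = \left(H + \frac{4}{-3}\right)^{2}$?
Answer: $\frac{1325}{951} \approx 1.3933$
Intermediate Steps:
$H = 0$ ($H = 9 \left(-5 + 5\right) = 9 \cdot 0 = 0$)
$W = \frac{43}{3}$ ($W = 9 + 3 \left(0 + \frac{4}{-3}\right)^{2} = 9 + 3 \left(0 + 4 \left(- \frac{1}{3}\right)\right)^{2} = 9 + 3 \left(0 - \frac{4}{3}\right)^{2} = 9 + 3 \left(- \frac{4}{3}\right)^{2} = 9 + 3 \cdot \frac{16}{9} = 9 + \frac{16}{3} = \frac{43}{3} \approx 14.333$)
$t{\left(o,n \right)} = n + 2 o$ ($t{\left(o,n \right)} = 2 o + n = n + 2 o$)
$\frac{-486 + t{\left(15,W \right)}}{64 - 381} = \frac{-486 + \left(\frac{43}{3} + 2 \cdot 15\right)}{64 - 381} = \frac{-486 + \left(\frac{43}{3} + 30\right)}{-317} = \left(-486 + \frac{133}{3}\right) \left(- \frac{1}{317}\right) = \left(- \frac{1325}{3}\right) \left(- \frac{1}{317}\right) = \frac{1325}{951}$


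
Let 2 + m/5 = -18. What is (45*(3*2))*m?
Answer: -27000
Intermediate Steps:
m = -100 (m = -10 + 5*(-18) = -10 - 90 = -100)
(45*(3*2))*m = (45*(3*2))*(-100) = (45*6)*(-100) = 270*(-100) = -27000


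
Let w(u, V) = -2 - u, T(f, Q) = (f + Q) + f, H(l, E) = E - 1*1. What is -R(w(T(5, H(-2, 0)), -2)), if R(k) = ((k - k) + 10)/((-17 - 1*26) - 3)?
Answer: 5/23 ≈ 0.21739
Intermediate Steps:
H(l, E) = -1 + E (H(l, E) = E - 1 = -1 + E)
T(f, Q) = Q + 2*f (T(f, Q) = (Q + f) + f = Q + 2*f)
R(k) = -5/23 (R(k) = (0 + 10)/((-17 - 26) - 3) = 10/(-43 - 3) = 10/(-46) = 10*(-1/46) = -5/23)
-R(w(T(5, H(-2, 0)), -2)) = -1*(-5/23) = 5/23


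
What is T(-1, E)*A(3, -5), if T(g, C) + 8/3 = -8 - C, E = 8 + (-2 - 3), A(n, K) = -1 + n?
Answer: -82/3 ≈ -27.333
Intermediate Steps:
E = 3 (E = 8 - 5 = 3)
T(g, C) = -32/3 - C (T(g, C) = -8/3 + (-8 - C) = -32/3 - C)
T(-1, E)*A(3, -5) = (-32/3 - 1*3)*(-1 + 3) = (-32/3 - 3)*2 = -41/3*2 = -82/3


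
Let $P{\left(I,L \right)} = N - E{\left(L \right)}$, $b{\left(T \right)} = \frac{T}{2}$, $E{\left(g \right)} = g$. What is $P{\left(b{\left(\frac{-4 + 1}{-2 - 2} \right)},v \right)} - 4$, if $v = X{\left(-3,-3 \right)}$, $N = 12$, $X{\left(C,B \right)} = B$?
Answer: $11$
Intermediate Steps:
$v = -3$
$b{\left(T \right)} = \frac{T}{2}$ ($b{\left(T \right)} = T \frac{1}{2} = \frac{T}{2}$)
$P{\left(I,L \right)} = 12 - L$
$P{\left(b{\left(\frac{-4 + 1}{-2 - 2} \right)},v \right)} - 4 = \left(12 - -3\right) - 4 = \left(12 + 3\right) - 4 = 15 - 4 = 11$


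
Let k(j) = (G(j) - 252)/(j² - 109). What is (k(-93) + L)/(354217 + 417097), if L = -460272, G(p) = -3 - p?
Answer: -1965361521/3293510780 ≈ -0.59674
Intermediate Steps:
k(j) = (-255 - j)/(-109 + j²) (k(j) = ((-3 - j) - 252)/(j² - 109) = (-255 - j)/(-109 + j²))
(k(-93) + L)/(354217 + 417097) = ((-255 - 1*(-93))/(-109 + (-93)²) - 460272)/(354217 + 417097) = ((-255 + 93)/(-109 + 8649) - 460272)/771314 = (-162/8540 - 460272)*(1/771314) = ((1/8540)*(-162) - 460272)*(1/771314) = (-81/4270 - 460272)*(1/771314) = -1965361521/4270*1/771314 = -1965361521/3293510780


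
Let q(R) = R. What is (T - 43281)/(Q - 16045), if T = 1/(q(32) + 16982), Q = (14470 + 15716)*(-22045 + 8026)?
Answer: 736382933/7200215553106 ≈ 0.00010227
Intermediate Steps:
Q = -423177534 (Q = 30186*(-14019) = -423177534)
T = 1/17014 (T = 1/(32 + 16982) = 1/17014 ≈ 5.8775e-5)
(T - 43281)/(Q - 16045) = (1/17014 - 43281)/(-423177534 - 16045) = -736382933/17014/(-423193579) = -736382933/17014*(-1/423193579) = 736382933/7200215553106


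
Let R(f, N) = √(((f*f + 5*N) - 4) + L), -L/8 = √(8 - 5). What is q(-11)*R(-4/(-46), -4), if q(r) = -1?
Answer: -2*I*√(3173 + 1058*√3)/23 ≈ -6.1521*I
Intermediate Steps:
L = -8*√3 (L = -8*√(8 - 5) = -8*√3 ≈ -13.856)
R(f, N) = √(-4 + f² - 8*√3 + 5*N) (R(f, N) = √(((f*f + 5*N) - 4) - 8*√3) = √(((f² + 5*N) - 4) - 8*√3) = √((-4 + f² + 5*N) - 8*√3) = √(-4 + f² - 8*√3 + 5*N))
q(-11)*R(-4/(-46), -4) = -√(-4 + (-4/(-46))² - 8*√3 + 5*(-4)) = -√(-4 + (-4*(-1/46))² - 8*√3 - 20) = -√(-4 + (2/23)² - 8*√3 - 20) = -√(-4 + 4/529 - 8*√3 - 20) = -√(-12692/529 - 8*√3)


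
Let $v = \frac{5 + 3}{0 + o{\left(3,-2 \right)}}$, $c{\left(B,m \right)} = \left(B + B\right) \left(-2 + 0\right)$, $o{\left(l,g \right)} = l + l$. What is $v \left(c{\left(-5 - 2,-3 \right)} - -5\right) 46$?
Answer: $2024$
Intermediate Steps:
$o{\left(l,g \right)} = 2 l$
$c{\left(B,m \right)} = - 4 B$ ($c{\left(B,m \right)} = 2 B \left(-2\right) = - 4 B$)
$v = \frac{4}{3}$ ($v = \frac{5 + 3}{0 + 2 \cdot 3} = \frac{8}{0 + 6} = \frac{8}{6} = 8 \cdot \frac{1}{6} = \frac{4}{3} \approx 1.3333$)
$v \left(c{\left(-5 - 2,-3 \right)} - -5\right) 46 = \frac{4 \left(- 4 \left(-5 - 2\right) - -5\right)}{3} \cdot 46 = \frac{4 \left(- 4 \left(-5 - 2\right) + 5\right)}{3} \cdot 46 = \frac{4 \left(\left(-4\right) \left(-7\right) + 5\right)}{3} \cdot 46 = \frac{4 \left(28 + 5\right)}{3} \cdot 46 = \frac{4}{3} \cdot 33 \cdot 46 = 44 \cdot 46 = 2024$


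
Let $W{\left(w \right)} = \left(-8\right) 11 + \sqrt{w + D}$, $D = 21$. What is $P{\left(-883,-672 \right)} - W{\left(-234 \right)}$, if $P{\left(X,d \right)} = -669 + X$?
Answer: $-1464 - i \sqrt{213} \approx -1464.0 - 14.595 i$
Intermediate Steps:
$W{\left(w \right)} = -88 + \sqrt{21 + w}$ ($W{\left(w \right)} = \left(-8\right) 11 + \sqrt{w + 21} = -88 + \sqrt{21 + w}$)
$P{\left(-883,-672 \right)} - W{\left(-234 \right)} = \left(-669 - 883\right) - \left(-88 + \sqrt{21 - 234}\right) = -1552 - \left(-88 + \sqrt{-213}\right) = -1552 - \left(-88 + i \sqrt{213}\right) = -1552 + \left(88 - i \sqrt{213}\right) = -1464 - i \sqrt{213}$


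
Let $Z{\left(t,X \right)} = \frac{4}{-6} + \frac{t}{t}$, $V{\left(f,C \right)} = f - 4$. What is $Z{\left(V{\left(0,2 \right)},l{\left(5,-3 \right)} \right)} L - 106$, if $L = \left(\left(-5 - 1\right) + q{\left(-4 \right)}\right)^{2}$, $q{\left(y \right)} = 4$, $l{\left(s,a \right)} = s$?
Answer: $- \frac{314}{3} \approx -104.67$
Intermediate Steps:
$V{\left(f,C \right)} = -4 + f$
$Z{\left(t,X \right)} = \frac{1}{3}$ ($Z{\left(t,X \right)} = 4 \left(- \frac{1}{6}\right) + 1 = - \frac{2}{3} + 1 = \frac{1}{3}$)
$L = 4$ ($L = \left(\left(-5 - 1\right) + 4\right)^{2} = \left(-6 + 4\right)^{2} = \left(-2\right)^{2} = 4$)
$Z{\left(V{\left(0,2 \right)},l{\left(5,-3 \right)} \right)} L - 106 = \frac{1}{3} \cdot 4 - 106 = \frac{4}{3} - 106 = - \frac{314}{3}$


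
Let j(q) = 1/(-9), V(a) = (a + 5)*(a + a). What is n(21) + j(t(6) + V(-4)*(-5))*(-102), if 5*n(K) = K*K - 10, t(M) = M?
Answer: 1463/15 ≈ 97.533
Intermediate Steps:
V(a) = 2*a*(5 + a) (V(a) = (5 + a)*(2*a) = 2*a*(5 + a))
j(q) = -⅑
n(K) = -2 + K²/5 (n(K) = (K*K - 10)/5 = (K² - 10)/5 = (-10 + K²)/5 = -2 + K²/5)
n(21) + j(t(6) + V(-4)*(-5))*(-102) = (-2 + (⅕)*21²) - ⅑*(-102) = (-2 + (⅕)*441) + 34/3 = (-2 + 441/5) + 34/3 = 431/5 + 34/3 = 1463/15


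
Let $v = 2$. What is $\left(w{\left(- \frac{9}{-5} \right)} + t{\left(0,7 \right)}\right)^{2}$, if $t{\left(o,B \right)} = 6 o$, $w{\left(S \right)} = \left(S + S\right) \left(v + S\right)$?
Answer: $\frac{116964}{625} \approx 187.14$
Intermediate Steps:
$w{\left(S \right)} = 2 S \left(2 + S\right)$ ($w{\left(S \right)} = \left(S + S\right) \left(2 + S\right) = 2 S \left(2 + S\right)$)
$\left(w{\left(- \frac{9}{-5} \right)} + t{\left(0,7 \right)}\right)^{2} = \left(2 \left(- \frac{9}{-5}\right) \left(2 - \frac{9}{-5}\right) + 6 \cdot 0\right)^{2} = \left(2 \left(\left(-9\right) \left(- \frac{1}{5}\right)\right) \left(2 - - \frac{9}{5}\right) + 0\right)^{2} = \left(2 \cdot \frac{9}{5} \left(2 + \frac{9}{5}\right) + 0\right)^{2} = \left(2 \cdot \frac{9}{5} \cdot \frac{19}{5} + 0\right)^{2} = \left(\frac{342}{25} + 0\right)^{2} = \left(\frac{342}{25}\right)^{2} = \frac{116964}{625}$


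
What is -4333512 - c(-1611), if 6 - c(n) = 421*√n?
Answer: -4333518 + 1263*I*√179 ≈ -4.3335e+6 + 16898.0*I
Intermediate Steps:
c(n) = 6 - 421*√n
-4333512 - c(-1611) = -4333512 - (6 - 1263*I*√179) = -4333512 + (-6 + 1263*I*√179) = -4333518 + 1263*I*√179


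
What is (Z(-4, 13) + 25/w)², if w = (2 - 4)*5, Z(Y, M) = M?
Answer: 441/4 ≈ 110.25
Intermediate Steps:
w = -10 (w = -2*5 = -10)
(Z(-4, 13) + 25/w)² = (13 + 25/(-10))² = (13 + 25*(-⅒))² = (13 - 5/2)² = (21/2)² = 441/4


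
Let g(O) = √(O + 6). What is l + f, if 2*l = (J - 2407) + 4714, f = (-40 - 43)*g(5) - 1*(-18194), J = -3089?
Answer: 17803 - 83*√11 ≈ 17528.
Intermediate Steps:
g(O) = √(6 + O)
f = 18194 - 83*√11 (f = (-40 - 43)*√(6 + 5) - 1*(-18194) = -83*√11 + 18194 = 18194 - 83*√11 ≈ 17919.)
l = -391 (l = ((-3089 - 2407) + 4714)/2 = (-5496 + 4714)/2 = (½)*(-782) = -391)
l + f = -391 + (18194 - 83*√11) = 17803 - 83*√11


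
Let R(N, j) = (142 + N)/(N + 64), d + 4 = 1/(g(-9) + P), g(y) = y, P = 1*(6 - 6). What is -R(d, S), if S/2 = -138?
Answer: -1241/539 ≈ -2.3024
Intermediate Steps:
S = -276 (S = 2*(-138) = -276)
P = 0 (P = 1*0 = 0)
d = -37/9 (d = -4 + 1/(-9 + 0) = -4 + 1/(-9) = -4 - 1/9 = -37/9 ≈ -4.1111)
R(N, j) = (142 + N)/(64 + N)
-R(d, S) = -(142 - 37/9)/(64 - 37/9) = -1241/(539/9*9) = -9*1241/(539*9) = -1*1241/539 = -1241/539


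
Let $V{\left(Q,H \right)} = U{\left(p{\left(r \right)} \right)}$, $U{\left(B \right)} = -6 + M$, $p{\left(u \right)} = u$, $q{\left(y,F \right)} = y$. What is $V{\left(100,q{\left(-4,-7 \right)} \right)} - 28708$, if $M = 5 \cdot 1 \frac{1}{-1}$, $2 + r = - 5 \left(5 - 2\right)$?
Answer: $-28719$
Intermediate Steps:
$r = -17$ ($r = -2 - 5 \left(5 - 2\right) = -2 - 15 = -17$)
$M = -5$ ($M = 5 \cdot 1 \left(-1\right) = 5 \left(-1\right) = -5$)
$U{\left(B \right)} = -11$ ($U{\left(B \right)} = -6 - 5 = -11$)
$V{\left(Q,H \right)} = -11$
$V{\left(100,q{\left(-4,-7 \right)} \right)} - 28708 = -11 - 28708 = -28719$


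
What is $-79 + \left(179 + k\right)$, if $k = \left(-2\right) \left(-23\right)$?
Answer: $146$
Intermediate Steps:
$k = 46$
$-79 + \left(179 + k\right) = -79 + \left(179 + 46\right) = -79 + 225 = 146$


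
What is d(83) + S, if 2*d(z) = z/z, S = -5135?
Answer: -10269/2 ≈ -5134.5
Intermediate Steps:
d(z) = ½ (d(z) = (z/z)/2 = (½)*1 = ½)
d(83) + S = ½ - 5135 = -10269/2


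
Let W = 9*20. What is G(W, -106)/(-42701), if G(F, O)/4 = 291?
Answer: -1164/42701 ≈ -0.027259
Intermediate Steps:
W = 180
G(F, O) = 1164 (G(F, O) = 4*291 = 1164)
G(W, -106)/(-42701) = 1164/(-42701) = 1164*(-1/42701) = -1164/42701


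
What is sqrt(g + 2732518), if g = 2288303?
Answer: 39*sqrt(3301) ≈ 2240.7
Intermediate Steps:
sqrt(g + 2732518) = sqrt(2288303 + 2732518) = sqrt(5020821) = 39*sqrt(3301)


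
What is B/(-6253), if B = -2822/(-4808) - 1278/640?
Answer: 271159/1202576960 ≈ 0.00022548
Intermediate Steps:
B = -271159/192320 (B = -2822*(-1/4808) - 1278*1/640 = 1411/2404 - 639/320 = -271159/192320 ≈ -1.4099)
B/(-6253) = -271159/192320/(-6253) = -271159/192320*(-1/6253) = 271159/1202576960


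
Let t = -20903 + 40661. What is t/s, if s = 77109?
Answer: 6586/25703 ≈ 0.25623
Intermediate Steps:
t = 19758
t/s = 19758/77109 = 19758*(1/77109) = 6586/25703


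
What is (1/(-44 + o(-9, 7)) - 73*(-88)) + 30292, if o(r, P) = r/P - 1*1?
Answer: 11895977/324 ≈ 36716.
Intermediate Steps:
o(r, P) = -1 + r/P (o(r, P) = r/P - 1 = -1 + r/P)
(1/(-44 + o(-9, 7)) - 73*(-88)) + 30292 = (1/(-44 + (-9 - 1*7)/7) - 73*(-88)) + 30292 = (1/(-44 + (-9 - 7)/7) + 6424) + 30292 = (1/(-44 + (⅐)*(-16)) + 6424) + 30292 = (1/(-44 - 16/7) + 6424) + 30292 = (1/(-324/7) + 6424) + 30292 = (-7/324 + 6424) + 30292 = 2081369/324 + 30292 = 11895977/324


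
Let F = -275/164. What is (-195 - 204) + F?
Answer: -65711/164 ≈ -400.68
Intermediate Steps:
F = -275/164 (F = -275*1/164 = -275/164 ≈ -1.6768)
(-195 - 204) + F = (-195 - 204) - 275/164 = -399 - 275/164 = -65711/164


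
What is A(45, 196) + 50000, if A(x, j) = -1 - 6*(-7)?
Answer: 50041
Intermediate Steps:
A(x, j) = 41 (A(x, j) = -1 + 42 = 41)
A(45, 196) + 50000 = 41 + 50000 = 50041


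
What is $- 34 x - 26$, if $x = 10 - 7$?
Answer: $-128$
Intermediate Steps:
$x = 3$
$- 34 x - 26 = \left(-34\right) 3 - 26 = -102 - 26 = -128$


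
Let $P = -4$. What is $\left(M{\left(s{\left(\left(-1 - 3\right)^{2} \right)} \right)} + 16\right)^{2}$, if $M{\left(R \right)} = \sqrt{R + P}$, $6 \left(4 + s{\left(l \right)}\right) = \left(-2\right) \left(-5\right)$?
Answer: $\frac{\left(48 + i \sqrt{57}\right)^{2}}{9} \approx 249.67 + 80.532 i$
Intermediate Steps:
$s{\left(l \right)} = - \frac{7}{3}$ ($s{\left(l \right)} = -4 + \frac{\left(-2\right) \left(-5\right)}{6} = -4 + \frac{1}{6} \cdot 10 = -4 + \frac{5}{3} = - \frac{7}{3}$)
$M{\left(R \right)} = \sqrt{-4 + R}$ ($M{\left(R \right)} = \sqrt{R - 4} = \sqrt{-4 + R}$)
$\left(M{\left(s{\left(\left(-1 - 3\right)^{2} \right)} \right)} + 16\right)^{2} = \left(\sqrt{-4 - \frac{7}{3}} + 16\right)^{2} = \left(\sqrt{- \frac{19}{3}} + 16\right)^{2} = \left(\frac{i \sqrt{57}}{3} + 16\right)^{2} = \left(16 + \frac{i \sqrt{57}}{3}\right)^{2}$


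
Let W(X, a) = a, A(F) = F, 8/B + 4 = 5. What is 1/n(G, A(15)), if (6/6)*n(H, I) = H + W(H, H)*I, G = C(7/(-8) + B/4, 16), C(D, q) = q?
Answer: 1/256 ≈ 0.0039063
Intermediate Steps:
B = 8 (B = 8/(-4 + 5) = 8/1 = 8*1 = 8)
G = 16
n(H, I) = H + H*I
1/n(G, A(15)) = 1/(16*(1 + 15)) = 1/(16*16) = 1/256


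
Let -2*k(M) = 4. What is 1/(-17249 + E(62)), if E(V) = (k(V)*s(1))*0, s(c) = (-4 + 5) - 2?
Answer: -1/17249 ≈ -5.7974e-5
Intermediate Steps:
k(M) = -2 (k(M) = -½*4 = -2)
s(c) = -1 (s(c) = 1 - 2 = -1)
E(V) = 0 (E(V) = -2*(-1)*0 = 2*0 = 0)
1/(-17249 + E(62)) = 1/(-17249 + 0) = 1/(-17249) = -1/17249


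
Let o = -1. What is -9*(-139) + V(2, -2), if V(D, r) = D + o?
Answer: 1252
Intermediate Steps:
V(D, r) = -1 + D (V(D, r) = D - 1 = -1 + D)
-9*(-139) + V(2, -2) = -9*(-139) + (-1 + 2) = 1251 + 1 = 1252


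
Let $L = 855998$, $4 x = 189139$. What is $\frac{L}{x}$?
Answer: $\frac{3423992}{189139} \approx 18.103$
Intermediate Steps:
$x = \frac{189139}{4}$ ($x = \frac{1}{4} \cdot 189139 = \frac{189139}{4} \approx 47285.0$)
$\frac{L}{x} = \frac{855998}{\frac{189139}{4}} = 855998 \cdot \frac{4}{189139} = \frac{3423992}{189139}$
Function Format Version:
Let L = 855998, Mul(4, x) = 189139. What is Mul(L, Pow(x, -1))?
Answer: Rational(3423992, 189139) ≈ 18.103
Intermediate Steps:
x = Rational(189139, 4) (x = Mul(Rational(1, 4), 189139) = Rational(189139, 4) ≈ 47285.)
Mul(L, Pow(x, -1)) = Mul(855998, Pow(Rational(189139, 4), -1)) = Mul(855998, Rational(4, 189139)) = Rational(3423992, 189139)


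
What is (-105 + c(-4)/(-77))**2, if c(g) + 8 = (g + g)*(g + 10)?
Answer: 1315609/121 ≈ 10873.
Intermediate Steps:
c(g) = -8 + 2*g*(10 + g) (c(g) = -8 + (g + g)*(g + 10) = -8 + (2*g)*(10 + g) = -8 + 2*g*(10 + g))
(-105 + c(-4)/(-77))**2 = (-105 + (-8 + 2*(-4)**2 + 20*(-4))/(-77))**2 = (-105 + (-8 + 2*16 - 80)*(-1/77))**2 = (-105 + (-8 + 32 - 80)*(-1/77))**2 = (-105 - 56*(-1/77))**2 = (-105 + 8/11)**2 = (-1147/11)**2 = 1315609/121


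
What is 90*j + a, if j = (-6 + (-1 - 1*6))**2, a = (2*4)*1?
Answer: 15218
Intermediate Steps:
a = 8 (a = 8*1 = 8)
j = 169 (j = (-6 + (-1 - 6))**2 = (-6 - 7)**2 = (-13)**2 = 169)
90*j + a = 90*169 + 8 = 15210 + 8 = 15218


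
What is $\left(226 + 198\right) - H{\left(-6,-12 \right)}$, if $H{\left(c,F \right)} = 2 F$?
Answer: $448$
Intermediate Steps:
$\left(226 + 198\right) - H{\left(-6,-12 \right)} = \left(226 + 198\right) - 2 \left(-12\right) = 424 - -24 = 424 + 24 = 448$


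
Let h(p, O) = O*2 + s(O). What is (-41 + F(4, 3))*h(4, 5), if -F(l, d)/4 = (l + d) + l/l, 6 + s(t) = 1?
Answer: -365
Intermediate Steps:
s(t) = -5 (s(t) = -6 + 1 = -5)
F(l, d) = -4 - 4*d - 4*l (F(l, d) = -4*((l + d) + l/l) = -4*((d + l) + 1) = -4*(1 + d + l) = -4 - 4*d - 4*l)
h(p, O) = -5 + 2*O (h(p, O) = O*2 - 5 = 2*O - 5 = -5 + 2*O)
(-41 + F(4, 3))*h(4, 5) = (-41 + (-4 - 4*3 - 4*4))*(-5 + 2*5) = (-41 + (-4 - 12 - 16))*(-5 + 10) = (-41 - 32)*5 = -73*5 = -365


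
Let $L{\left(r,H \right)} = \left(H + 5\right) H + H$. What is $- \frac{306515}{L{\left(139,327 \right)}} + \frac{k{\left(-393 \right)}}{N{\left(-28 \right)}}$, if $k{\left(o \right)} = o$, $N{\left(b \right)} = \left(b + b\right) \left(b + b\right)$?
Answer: $- \frac{1004025203}{341482176} \approx -2.9402$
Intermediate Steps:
$N{\left(b \right)} = 4 b^{2}$ ($N{\left(b \right)} = 2 b 2 b = 4 b^{2}$)
$L{\left(r,H \right)} = H + H \left(5 + H\right)$ ($L{\left(r,H \right)} = \left(5 + H\right) H + H = H \left(5 + H\right) + H = H + H \left(5 + H\right)$)
$- \frac{306515}{L{\left(139,327 \right)}} + \frac{k{\left(-393 \right)}}{N{\left(-28 \right)}} = - \frac{306515}{327 \left(6 + 327\right)} - \frac{393}{4 \left(-28\right)^{2}} = - \frac{306515}{327 \cdot 333} - \frac{393}{4 \cdot 784} = - \frac{306515}{108891} - \frac{393}{3136} = - \frac{1004025203}{341482176}$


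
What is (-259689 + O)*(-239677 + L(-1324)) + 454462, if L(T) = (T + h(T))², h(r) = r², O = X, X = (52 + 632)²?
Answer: 638715577311004771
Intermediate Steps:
X = 467856 (X = 684² = 467856)
O = 467856
L(T) = (T + T²)²
(-259689 + O)*(-239677 + L(-1324)) + 454462 = (-259689 + 467856)*(-239677 + (-1324)²*(1 - 1324)²) + 454462 = 208167*(-239677 + 1752976*(-1323)²) + 454462 = 208167*(-239677 + 1752976*1750329) + 454462 = 208167*(-239677 + 3068284729104) + 454462 = 208167*3068284489427 + 454462 = 638715577310550309 + 454462 = 638715577311004771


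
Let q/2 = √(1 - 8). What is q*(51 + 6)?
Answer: 114*I*√7 ≈ 301.62*I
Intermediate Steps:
q = 2*I*√7 (q = 2*√(1 - 8) = 2*√(-7) = 2*(I*√7) = 2*I*√7 ≈ 5.2915*I)
q*(51 + 6) = (2*I*√7)*(51 + 6) = (2*I*√7)*57 = 114*I*√7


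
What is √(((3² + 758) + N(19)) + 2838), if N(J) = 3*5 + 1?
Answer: √3621 ≈ 60.175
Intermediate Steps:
N(J) = 16 (N(J) = 15 + 1 = 16)
√(((3² + 758) + N(19)) + 2838) = √(((3² + 758) + 16) + 2838) = √(((9 + 758) + 16) + 2838) = √((767 + 16) + 2838) = √(783 + 2838) = √3621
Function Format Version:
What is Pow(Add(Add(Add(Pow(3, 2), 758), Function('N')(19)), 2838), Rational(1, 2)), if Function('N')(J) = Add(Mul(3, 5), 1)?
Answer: Pow(3621, Rational(1, 2)) ≈ 60.175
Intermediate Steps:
Function('N')(J) = 16 (Function('N')(J) = Add(15, 1) = 16)
Pow(Add(Add(Add(Pow(3, 2), 758), Function('N')(19)), 2838), Rational(1, 2)) = Pow(Add(Add(Add(Pow(3, 2), 758), 16), 2838), Rational(1, 2)) = Pow(Add(Add(Add(9, 758), 16), 2838), Rational(1, 2)) = Pow(Add(Add(767, 16), 2838), Rational(1, 2)) = Pow(Add(783, 2838), Rational(1, 2)) = Pow(3621, Rational(1, 2))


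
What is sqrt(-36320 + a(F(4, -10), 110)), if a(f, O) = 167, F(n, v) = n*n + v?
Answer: 3*I*sqrt(4017) ≈ 190.14*I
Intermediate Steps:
F(n, v) = v + n**2 (F(n, v) = n**2 + v = v + n**2)
sqrt(-36320 + a(F(4, -10), 110)) = sqrt(-36320 + 167) = sqrt(-36153) = 3*I*sqrt(4017)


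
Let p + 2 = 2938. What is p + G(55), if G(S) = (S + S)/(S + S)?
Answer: 2937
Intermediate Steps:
p = 2936 (p = -2 + 2938 = 2936)
G(S) = 1 (G(S) = (2*S)/((2*S)) = (2*S)*(1/(2*S)) = 1)
p + G(55) = 2936 + 1 = 2937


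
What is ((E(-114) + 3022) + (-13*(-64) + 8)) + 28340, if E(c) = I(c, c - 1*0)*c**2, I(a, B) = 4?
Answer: 84186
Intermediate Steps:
E(c) = 4*c**2
((E(-114) + 3022) + (-13*(-64) + 8)) + 28340 = ((4*(-114)**2 + 3022) + (-13*(-64) + 8)) + 28340 = ((4*12996 + 3022) + (832 + 8)) + 28340 = ((51984 + 3022) + 840) + 28340 = (55006 + 840) + 28340 = 55846 + 28340 = 84186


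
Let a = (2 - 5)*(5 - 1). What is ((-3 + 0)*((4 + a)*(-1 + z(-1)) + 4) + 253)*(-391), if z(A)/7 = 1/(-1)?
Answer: -19159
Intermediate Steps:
z(A) = -7 (z(A) = 7/(-1) = 7*(-1) = -7)
a = -12 (a = -3*4 = -12)
((-3 + 0)*((4 + a)*(-1 + z(-1)) + 4) + 253)*(-391) = ((-3 + 0)*((4 - 12)*(-1 - 7) + 4) + 253)*(-391) = (-3*(-8*(-8) + 4) + 253)*(-391) = (-3*(64 + 4) + 253)*(-391) = (-3*68 + 253)*(-391) = (-204 + 253)*(-391) = 49*(-391) = -19159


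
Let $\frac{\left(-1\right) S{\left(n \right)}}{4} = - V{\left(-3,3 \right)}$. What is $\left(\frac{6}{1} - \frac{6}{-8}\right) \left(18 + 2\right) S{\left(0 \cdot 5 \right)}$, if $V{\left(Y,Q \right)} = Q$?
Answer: $1620$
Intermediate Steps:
$S{\left(n \right)} = 12$ ($S{\left(n \right)} = - 4 \left(\left(-1\right) 3\right) = \left(-4\right) \left(-3\right) = 12$)
$\left(\frac{6}{1} - \frac{6}{-8}\right) \left(18 + 2\right) S{\left(0 \cdot 5 \right)} = \left(\frac{6}{1} - \frac{6}{-8}\right) \left(18 + 2\right) 12 = \left(6 \cdot 1 - - \frac{3}{4}\right) 20 \cdot 12 = \left(6 + \frac{3}{4}\right) 20 \cdot 12 = \frac{27}{4} \cdot 20 \cdot 12 = 135 \cdot 12 = 1620$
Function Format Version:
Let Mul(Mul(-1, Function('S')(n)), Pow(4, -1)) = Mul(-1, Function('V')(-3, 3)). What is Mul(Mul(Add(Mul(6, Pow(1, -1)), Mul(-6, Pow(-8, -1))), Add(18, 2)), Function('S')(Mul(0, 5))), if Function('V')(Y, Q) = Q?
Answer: 1620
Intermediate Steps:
Function('S')(n) = 12 (Function('S')(n) = Mul(-4, Mul(-1, 3)) = Mul(-4, -3) = 12)
Mul(Mul(Add(Mul(6, Pow(1, -1)), Mul(-6, Pow(-8, -1))), Add(18, 2)), Function('S')(Mul(0, 5))) = Mul(Mul(Add(Mul(6, Pow(1, -1)), Mul(-6, Pow(-8, -1))), Add(18, 2)), 12) = Mul(Mul(Add(Mul(6, 1), Mul(-6, Rational(-1, 8))), 20), 12) = Mul(Mul(Add(6, Rational(3, 4)), 20), 12) = Mul(Mul(Rational(27, 4), 20), 12) = Mul(135, 12) = 1620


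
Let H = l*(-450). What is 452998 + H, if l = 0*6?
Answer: 452998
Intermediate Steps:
l = 0
H = 0 (H = 0*(-450) = 0)
452998 + H = 452998 + 0 = 452998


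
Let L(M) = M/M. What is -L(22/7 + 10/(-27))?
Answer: -1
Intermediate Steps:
L(M) = 1
-L(22/7 + 10/(-27)) = -1*1 = -1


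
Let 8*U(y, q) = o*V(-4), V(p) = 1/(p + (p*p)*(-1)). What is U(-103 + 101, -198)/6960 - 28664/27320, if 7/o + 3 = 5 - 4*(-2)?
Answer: -7980062381/7605888000 ≈ -1.0492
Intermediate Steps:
o = 7/10 (o = 7/(-3 + (5 - 4*(-2))) = 7/(-3 + (5 + 8)) = 7/(-3 + 13) = 7/10 ≈ 0.70000)
V(p) = 1/(p - p²) (V(p) = 1/(p + p²*(-1)) = 1/(p - p²))
U(y, q) = -7/1600 (U(y, q) = (7*(-1/(-4*(-1 - 4)))/10)/8 = (7*(-1*(-¼)/(-5))/10)/8 = (7*(-1*(-¼)*(-⅕))/10)/8 = ((7/10)*(-1/20))/8 = (⅛)*(-7/200) = -7/1600)
U(-103 + 101, -198)/6960 - 28664/27320 = -7/1600/6960 - 28664/27320 = -7/1600*1/6960 - 28664*1/27320 = -7/11136000 - 3583/3415 = -7980062381/7605888000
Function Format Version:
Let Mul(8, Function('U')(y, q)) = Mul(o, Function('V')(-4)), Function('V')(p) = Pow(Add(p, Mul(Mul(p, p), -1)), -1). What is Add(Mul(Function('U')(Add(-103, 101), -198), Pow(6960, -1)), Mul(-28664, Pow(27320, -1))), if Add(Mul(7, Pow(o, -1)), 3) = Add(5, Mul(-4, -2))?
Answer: Rational(-7980062381, 7605888000) ≈ -1.0492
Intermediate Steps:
o = Rational(7, 10) (o = Mul(7, Pow(Add(-3, Add(5, Mul(-4, -2))), -1)) = Mul(7, Pow(Add(-3, Add(5, 8)), -1)) = Mul(7, Pow(Add(-3, 13), -1)) = Mul(7, Pow(10, -1)) = Mul(7, Rational(1, 10)) = Rational(7, 10) ≈ 0.70000)
Function('V')(p) = Pow(Add(p, Mul(-1, Pow(p, 2))), -1) (Function('V')(p) = Pow(Add(p, Mul(Pow(p, 2), -1)), -1) = Pow(Add(p, Mul(-1, Pow(p, 2))), -1))
Function('U')(y, q) = Rational(-7, 1600) (Function('U')(y, q) = Mul(Rational(1, 8), Mul(Rational(7, 10), Mul(-1, Pow(-4, -1), Pow(Add(-1, -4), -1)))) = Mul(Rational(1, 8), Mul(Rational(7, 10), Mul(-1, Rational(-1, 4), Pow(-5, -1)))) = Mul(Rational(1, 8), Mul(Rational(7, 10), Mul(-1, Rational(-1, 4), Rational(-1, 5)))) = Mul(Rational(1, 8), Mul(Rational(7, 10), Rational(-1, 20))) = Mul(Rational(1, 8), Rational(-7, 200)) = Rational(-7, 1600))
Add(Mul(Function('U')(Add(-103, 101), -198), Pow(6960, -1)), Mul(-28664, Pow(27320, -1))) = Add(Mul(Rational(-7, 1600), Pow(6960, -1)), Mul(-28664, Pow(27320, -1))) = Add(Mul(Rational(-7, 1600), Rational(1, 6960)), Mul(-28664, Rational(1, 27320))) = Add(Rational(-7, 11136000), Rational(-3583, 3415)) = Rational(-7980062381, 7605888000)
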